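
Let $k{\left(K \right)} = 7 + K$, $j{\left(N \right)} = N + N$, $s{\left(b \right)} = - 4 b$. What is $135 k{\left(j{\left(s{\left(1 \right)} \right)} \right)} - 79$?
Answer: $-214$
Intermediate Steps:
$j{\left(N \right)} = 2 N$
$135 k{\left(j{\left(s{\left(1 \right)} \right)} \right)} - 79 = 135 \left(7 + 2 \left(\left(-4\right) 1\right)\right) - 79 = 135 \left(7 + 2 \left(-4\right)\right) - 79 = 135 \left(7 - 8\right) - 79 = 135 \left(-1\right) - 79 = -135 - 79 = -214$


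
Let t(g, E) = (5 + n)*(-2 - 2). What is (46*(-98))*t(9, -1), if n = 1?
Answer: 108192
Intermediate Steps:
t(g, E) = -24 (t(g, E) = (5 + 1)*(-2 - 2) = 6*(-4) = -24)
(46*(-98))*t(9, -1) = (46*(-98))*(-24) = -4508*(-24) = 108192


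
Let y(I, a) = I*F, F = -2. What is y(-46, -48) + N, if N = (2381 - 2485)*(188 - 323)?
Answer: 14132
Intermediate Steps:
y(I, a) = -2*I (y(I, a) = I*(-2) = -2*I)
N = 14040 (N = -104*(-135) = 14040)
y(-46, -48) + N = -2*(-46) + 14040 = 92 + 14040 = 14132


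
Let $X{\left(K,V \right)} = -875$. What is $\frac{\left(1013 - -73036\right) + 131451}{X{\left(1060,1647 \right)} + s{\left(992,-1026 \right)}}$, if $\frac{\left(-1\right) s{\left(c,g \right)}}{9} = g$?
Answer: $\frac{205500}{8359} \approx 24.584$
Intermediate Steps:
$s{\left(c,g \right)} = - 9 g$
$\frac{\left(1013 - -73036\right) + 131451}{X{\left(1060,1647 \right)} + s{\left(992,-1026 \right)}} = \frac{\left(1013 - -73036\right) + 131451}{-875 - -9234} = \frac{\left(1013 + 73036\right) + 131451}{-875 + 9234} = \frac{74049 + 131451}{8359} = 205500 \cdot \frac{1}{8359} = \frac{205500}{8359}$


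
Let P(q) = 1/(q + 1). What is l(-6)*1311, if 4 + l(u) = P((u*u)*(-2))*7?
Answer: -381501/71 ≈ -5373.3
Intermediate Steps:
P(q) = 1/(1 + q)
l(u) = -4 + 7/(1 - 2*u²) (l(u) = -4 + 7/(1 + (u*u)*(-2)) = -4 + 7/(1 + u²*(-2)) = -4 + 7/(1 - 2*u²))
l(-6)*1311 = ((-3 - 8*(-6)²)/(-1 + 2*(-6)²))*1311 = ((-3 - 8*36)/(-1 + 2*36))*1311 = ((-3 - 288)/(-1 + 72))*1311 = (-291/71)*1311 = ((1/71)*(-291))*1311 = -291/71*1311 = -381501/71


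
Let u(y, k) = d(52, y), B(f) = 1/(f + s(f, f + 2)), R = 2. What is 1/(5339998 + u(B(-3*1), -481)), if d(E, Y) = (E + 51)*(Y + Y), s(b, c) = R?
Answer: 1/5339792 ≈ 1.8727e-7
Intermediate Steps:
s(b, c) = 2
B(f) = 1/(2 + f) (B(f) = 1/(f + 2) = 1/(2 + f))
d(E, Y) = 2*Y*(51 + E) (d(E, Y) = (51 + E)*(2*Y) = 2*Y*(51 + E))
u(y, k) = 206*y (u(y, k) = 2*y*(51 + 52) = 2*y*103 = 206*y)
1/(5339998 + u(B(-3*1), -481)) = 1/(5339998 + 206/(2 - 3*1)) = 1/(5339998 + 206/(2 - 3)) = 1/(5339998 + 206/(-1)) = 1/(5339998 + 206*(-1)) = 1/(5339998 - 206) = 1/5339792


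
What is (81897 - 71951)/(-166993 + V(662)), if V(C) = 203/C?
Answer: -6584252/110549163 ≈ -0.059559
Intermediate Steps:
(81897 - 71951)/(-166993 + V(662)) = (81897 - 71951)/(-166993 + 203/662) = 9946/(-166993 + 203*(1/662)) = 9946/(-166993 + 203/662) = 9946/(-110549163/662) = 9946*(-662/110549163) = -6584252/110549163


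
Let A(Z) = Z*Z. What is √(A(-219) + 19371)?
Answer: 2*√16833 ≈ 259.48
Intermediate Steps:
A(Z) = Z²
√(A(-219) + 19371) = √((-219)² + 19371) = √(47961 + 19371) = √67332 = 2*√16833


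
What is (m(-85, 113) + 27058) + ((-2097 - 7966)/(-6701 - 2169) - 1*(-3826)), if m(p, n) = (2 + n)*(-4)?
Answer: 269870943/8870 ≈ 30425.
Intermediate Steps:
m(p, n) = -8 - 4*n
(m(-85, 113) + 27058) + ((-2097 - 7966)/(-6701 - 2169) - 1*(-3826)) = ((-8 - 4*113) + 27058) + ((-2097 - 7966)/(-6701 - 2169) - 1*(-3826)) = ((-8 - 452) + 27058) + (-10063/(-8870) + 3826) = (-460 + 27058) + (-10063*(-1/8870) + 3826) = 26598 + (10063/8870 + 3826) = 26598 + 33946683/8870 = 269870943/8870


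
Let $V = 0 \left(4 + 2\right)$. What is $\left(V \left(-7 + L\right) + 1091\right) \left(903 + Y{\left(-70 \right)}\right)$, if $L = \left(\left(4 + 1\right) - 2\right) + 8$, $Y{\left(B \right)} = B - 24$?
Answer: $882619$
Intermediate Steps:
$Y{\left(B \right)} = -24 + B$
$V = 0$ ($V = 0 \cdot 6 = 0$)
$L = 11$ ($L = \left(5 - 2\right) + 8 = 3 + 8 = 11$)
$\left(V \left(-7 + L\right) + 1091\right) \left(903 + Y{\left(-70 \right)}\right) = \left(0 \left(-7 + 11\right) + 1091\right) \left(903 - 94\right) = \left(0 \cdot 4 + 1091\right) \left(903 - 94\right) = \left(0 + 1091\right) 809 = 1091 \cdot 809 = 882619$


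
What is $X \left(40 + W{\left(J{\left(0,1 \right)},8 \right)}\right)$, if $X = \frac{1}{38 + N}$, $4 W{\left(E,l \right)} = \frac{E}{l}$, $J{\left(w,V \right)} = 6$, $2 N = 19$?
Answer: $\frac{643}{760} \approx 0.84605$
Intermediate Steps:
$N = \frac{19}{2}$ ($N = \frac{1}{2} \cdot 19 = \frac{19}{2} \approx 9.5$)
$W{\left(E,l \right)} = \frac{E}{4 l}$ ($W{\left(E,l \right)} = \frac{E \frac{1}{l}}{4} = \frac{E}{4 l}$)
$X = \frac{2}{95}$ ($X = \frac{1}{38 + \frac{19}{2}} = \frac{1}{\frac{95}{2}} = \frac{2}{95} \approx 0.021053$)
$X \left(40 + W{\left(J{\left(0,1 \right)},8 \right)}\right) = \frac{2 \left(40 + \frac{1}{4} \cdot 6 \cdot \frac{1}{8}\right)}{95} = \frac{2 \left(40 + \frac{3}{16}\right)}{95} = \frac{2}{95} \cdot \frac{643}{16} = \frac{643}{760}$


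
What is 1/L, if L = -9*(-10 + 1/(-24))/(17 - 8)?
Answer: 24/241 ≈ 0.099585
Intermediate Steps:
L = 241/24 (L = -9*(-10 - 1/24)/9 = -(-723)/(8*9) = -9*(-241/216) = 241/24 ≈ 10.042)
1/L = 1/(241/24) = 24/241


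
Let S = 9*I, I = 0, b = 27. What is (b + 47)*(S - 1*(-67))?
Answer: 4958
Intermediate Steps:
S = 0 (S = 9*0 = 0)
(b + 47)*(S - 1*(-67)) = (27 + 47)*(0 - 1*(-67)) = 74*(0 + 67) = 74*67 = 4958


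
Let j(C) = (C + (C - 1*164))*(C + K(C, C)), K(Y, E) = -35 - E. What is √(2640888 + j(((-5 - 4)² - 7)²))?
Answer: 2*√565827 ≈ 1504.4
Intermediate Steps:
j(C) = 5740 - 70*C (j(C) = (C + (C - 1*164))*(C + (-35 - C)) = (C + (C - 164))*(-35) = (C + (-164 + C))*(-35) = (-164 + 2*C)*(-35) = 5740 - 70*C)
√(2640888 + j(((-5 - 4)² - 7)²)) = √(2640888 + (5740 - 70*((-5 - 4)² - 7)²)) = √(2640888 + (5740 - 70*((-9)² - 7)²)) = √(2640888 + (5740 - 70*(81 - 7)²)) = √(2640888 + (5740 - 70*74²)) = √(2640888 + (5740 - 70*5476)) = √(2640888 + (5740 - 383320)) = √(2640888 - 377580) = √2263308 = 2*√565827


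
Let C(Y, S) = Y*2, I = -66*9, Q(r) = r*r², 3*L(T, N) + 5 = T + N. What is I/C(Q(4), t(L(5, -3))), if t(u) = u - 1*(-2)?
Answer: -297/64 ≈ -4.6406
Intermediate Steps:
L(T, N) = -5/3 + N/3 + T/3 (L(T, N) = -5/3 + (T + N)/3 = -5/3 + (N + T)/3 = -5/3 + (N/3 + T/3) = -5/3 + N/3 + T/3)
t(u) = 2 + u (t(u) = u + 2 = 2 + u)
Q(r) = r³
I = -594
C(Y, S) = 2*Y
I/C(Q(4), t(L(5, -3))) = -594/(2*4³) = -594/(2*64) = -594/128 = -594*1/128 = -297/64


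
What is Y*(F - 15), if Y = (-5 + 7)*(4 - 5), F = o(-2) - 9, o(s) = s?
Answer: 52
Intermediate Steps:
F = -11 (F = -2 - 9 = -11)
Y = -2 (Y = 2*(-1) = -2)
Y*(F - 15) = -2*(-11 - 15) = -2*(-26) = 52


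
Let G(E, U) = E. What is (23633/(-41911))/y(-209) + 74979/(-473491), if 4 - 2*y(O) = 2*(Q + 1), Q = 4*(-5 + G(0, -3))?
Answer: -77181355052/416734107321 ≈ -0.18521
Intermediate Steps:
Q = -20 (Q = 4*(-5 + 0) = 4*(-5) = -20)
y(O) = 21 (y(O) = 2 - (-20 + 1) = 2 - (-19) = 2 - ½*(-38) = 2 + 19 = 21)
(23633/(-41911))/y(-209) + 74979/(-473491) = (23633/(-41911))/21 + 74979/(-473491) = (23633*(-1/41911))*(1/21) + 74979*(-1/473491) = -23633/41911*1/21 - 74979/473491 = -23633/880131 - 74979/473491 = -77181355052/416734107321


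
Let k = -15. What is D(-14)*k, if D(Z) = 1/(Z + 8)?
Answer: 5/2 ≈ 2.5000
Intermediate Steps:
D(Z) = 1/(8 + Z)
D(-14)*k = -15/(8 - 14) = -15/(-6) = -⅙*(-15) = 5/2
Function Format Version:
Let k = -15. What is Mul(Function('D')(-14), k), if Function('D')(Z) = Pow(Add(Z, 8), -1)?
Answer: Rational(5, 2) ≈ 2.5000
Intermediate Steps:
Function('D')(Z) = Pow(Add(8, Z), -1)
Mul(Function('D')(-14), k) = Mul(Pow(Add(8, -14), -1), -15) = Mul(Pow(-6, -1), -15) = Mul(Rational(-1, 6), -15) = Rational(5, 2)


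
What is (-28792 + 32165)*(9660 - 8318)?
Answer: 4526566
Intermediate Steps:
(-28792 + 32165)*(9660 - 8318) = 3373*1342 = 4526566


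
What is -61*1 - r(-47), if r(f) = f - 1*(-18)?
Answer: -32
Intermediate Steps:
r(f) = 18 + f (r(f) = f + 18 = 18 + f)
-61*1 - r(-47) = -61*1 - (18 - 47) = -61 - 1*(-29) = -61 + 29 = -32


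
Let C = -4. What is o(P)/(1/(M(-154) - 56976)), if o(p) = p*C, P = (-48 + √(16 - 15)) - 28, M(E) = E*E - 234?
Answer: -10048200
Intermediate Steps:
M(E) = -234 + E² (M(E) = E² - 234 = -234 + E²)
P = -75 (P = (-48 + √1) - 28 = (-48 + 1) - 28 = -47 - 28 = -75)
o(p) = -4*p (o(p) = p*(-4) = -4*p)
o(P)/(1/(M(-154) - 56976)) = (-4*(-75))/(1/((-234 + (-154)²) - 56976)) = 300/(1/((-234 + 23716) - 56976)) = 300/(1/(23482 - 56976)) = 300/(1/(-33494)) = 300/(-1/33494) = 300*(-33494) = -10048200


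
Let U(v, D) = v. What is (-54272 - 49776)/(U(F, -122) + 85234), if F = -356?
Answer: -52024/42439 ≈ -1.2259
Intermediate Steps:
(-54272 - 49776)/(U(F, -122) + 85234) = (-54272 - 49776)/(-356 + 85234) = -104048/84878 = -104048*1/84878 = -52024/42439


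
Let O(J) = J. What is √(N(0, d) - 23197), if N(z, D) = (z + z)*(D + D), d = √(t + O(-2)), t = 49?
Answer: I*√23197 ≈ 152.31*I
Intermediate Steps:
d = √47 (d = √(49 - 2) = √47 ≈ 6.8557)
N(z, D) = 4*D*z (N(z, D) = (2*z)*(2*D) = 4*D*z)
√(N(0, d) - 23197) = √(4*√47*0 - 23197) = √(0 - 23197) = √(-23197) = I*√23197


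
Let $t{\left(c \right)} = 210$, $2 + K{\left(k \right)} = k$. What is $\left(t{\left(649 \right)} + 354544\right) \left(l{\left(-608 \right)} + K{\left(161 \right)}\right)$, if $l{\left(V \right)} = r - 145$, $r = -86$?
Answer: $-25542288$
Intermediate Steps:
$K{\left(k \right)} = -2 + k$
$l{\left(V \right)} = -231$ ($l{\left(V \right)} = -86 - 145 = -231$)
$\left(t{\left(649 \right)} + 354544\right) \left(l{\left(-608 \right)} + K{\left(161 \right)}\right) = \left(210 + 354544\right) \left(-231 + \left(-2 + 161\right)\right) = 354754 \left(-231 + 159\right) = 354754 \left(-72\right) = -25542288$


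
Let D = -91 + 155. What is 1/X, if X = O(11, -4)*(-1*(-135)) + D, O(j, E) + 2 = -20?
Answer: -1/2906 ≈ -0.00034412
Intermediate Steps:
O(j, E) = -22 (O(j, E) = -2 - 20 = -22)
D = 64
X = -2906 (X = -(-22)*(-135) + 64 = -22*135 + 64 = -2970 + 64 = -2906)
1/X = 1/(-2906) = -1/2906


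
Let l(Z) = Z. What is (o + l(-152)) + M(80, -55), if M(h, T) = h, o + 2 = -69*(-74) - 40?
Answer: 4992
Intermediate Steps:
o = 5064 (o = -2 + (-69*(-74) - 40) = -2 + (5106 - 40) = -2 + 5066 = 5064)
(o + l(-152)) + M(80, -55) = (5064 - 152) + 80 = 4912 + 80 = 4992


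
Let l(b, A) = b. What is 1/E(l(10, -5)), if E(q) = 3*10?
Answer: 1/30 ≈ 0.033333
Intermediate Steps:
E(q) = 30
1/E(l(10, -5)) = 1/30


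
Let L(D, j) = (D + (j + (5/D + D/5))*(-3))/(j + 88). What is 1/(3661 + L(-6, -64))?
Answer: 240/880561 ≈ 0.00027255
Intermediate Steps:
L(D, j) = (-15/D - 3*j + 2*D/5)/(88 + j) (L(D, j) = (D + (j + (5/D + D*(⅕)))*(-3))/(88 + j) = (D + (j + (5/D + D/5))*(-3))/(88 + j) = (D + (j + 5/D + D/5)*(-3))/(88 + j) = (D + (-15/D - 3*j - 3*D/5))/(88 + j) = (-15/D - 3*j + 2*D/5)/(88 + j))
1/(3661 + L(-6, -64)) = 1/(3661 + (⅕)*(-75 + 2*(-6)² - 15*(-6)*(-64))/(-6*(88 - 64))) = 1/(3661 + (⅕)*(-⅙)*(-75 + 2*36 - 5760)/24) = 1/(3661 + (⅕)*(-⅙)*(1/24)*(-75 + 72 - 5760)) = 1/(3661 + (⅕)*(-⅙)*(1/24)*(-5763)) = 1/(3661 + 1921/240) = 1/(880561/240) = 240/880561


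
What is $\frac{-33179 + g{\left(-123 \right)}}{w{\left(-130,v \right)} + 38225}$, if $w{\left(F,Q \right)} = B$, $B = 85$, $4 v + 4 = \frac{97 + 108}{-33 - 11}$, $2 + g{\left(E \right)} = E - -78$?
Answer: $- \frac{16613}{19155} \approx -0.86729$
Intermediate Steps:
$g{\left(E \right)} = 76 + E$ ($g{\left(E \right)} = -2 + \left(E - -78\right) = -2 + \left(E + 78\right) = -2 + \left(78 + E\right) = 76 + E$)
$v = - \frac{381}{176}$ ($v = -1 + \frac{\left(97 + 108\right) \frac{1}{-33 - 11}}{4} = -1 + \frac{205 \frac{1}{-44}}{4} = -1 + \frac{205 \left(- \frac{1}{44}\right)}{4} = -1 + \frac{1}{4} \left(- \frac{205}{44}\right) = -1 - \frac{205}{176} = - \frac{381}{176} \approx -2.1648$)
$w{\left(F,Q \right)} = 85$
$\frac{-33179 + g{\left(-123 \right)}}{w{\left(-130,v \right)} + 38225} = \frac{-33179 + \left(76 - 123\right)}{85 + 38225} = \frac{-33179 - 47}{38310} = \left(-33226\right) \frac{1}{38310} = - \frac{16613}{19155}$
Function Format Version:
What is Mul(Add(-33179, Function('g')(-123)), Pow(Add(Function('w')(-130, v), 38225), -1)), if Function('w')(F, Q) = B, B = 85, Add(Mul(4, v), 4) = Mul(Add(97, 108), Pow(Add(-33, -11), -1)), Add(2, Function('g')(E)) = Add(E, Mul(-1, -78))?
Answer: Rational(-16613, 19155) ≈ -0.86729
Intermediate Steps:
Function('g')(E) = Add(76, E) (Function('g')(E) = Add(-2, Add(E, Mul(-1, -78))) = Add(-2, Add(E, 78)) = Add(-2, Add(78, E)) = Add(76, E))
v = Rational(-381, 176) (v = Add(-1, Mul(Rational(1, 4), Mul(Add(97, 108), Pow(Add(-33, -11), -1)))) = Add(-1, Mul(Rational(1, 4), Mul(205, Pow(-44, -1)))) = Add(-1, Mul(Rational(1, 4), Mul(205, Rational(-1, 44)))) = Add(-1, Mul(Rational(1, 4), Rational(-205, 44))) = Add(-1, Rational(-205, 176)) = Rational(-381, 176) ≈ -2.1648)
Function('w')(F, Q) = 85
Mul(Add(-33179, Function('g')(-123)), Pow(Add(Function('w')(-130, v), 38225), -1)) = Mul(Add(-33179, Add(76, -123)), Pow(Add(85, 38225), -1)) = Mul(Add(-33179, -47), Pow(38310, -1)) = Mul(-33226, Rational(1, 38310)) = Rational(-16613, 19155)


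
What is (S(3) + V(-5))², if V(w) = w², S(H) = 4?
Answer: 841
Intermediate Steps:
(S(3) + V(-5))² = (4 + (-5)²)² = (4 + 25)² = 29² = 841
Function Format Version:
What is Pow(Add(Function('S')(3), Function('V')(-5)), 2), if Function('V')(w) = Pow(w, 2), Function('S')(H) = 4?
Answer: 841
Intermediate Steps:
Pow(Add(Function('S')(3), Function('V')(-5)), 2) = Pow(Add(4, Pow(-5, 2)), 2) = Pow(Add(4, 25), 2) = Pow(29, 2) = 841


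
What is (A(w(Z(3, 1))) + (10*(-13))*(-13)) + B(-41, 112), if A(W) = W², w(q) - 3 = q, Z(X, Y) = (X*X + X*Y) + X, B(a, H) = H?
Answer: 2126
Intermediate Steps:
Z(X, Y) = X + X² + X*Y (Z(X, Y) = (X² + X*Y) + X = X + X² + X*Y)
w(q) = 3 + q
(A(w(Z(3, 1))) + (10*(-13))*(-13)) + B(-41, 112) = ((3 + 3*(1 + 3 + 1))² + (10*(-13))*(-13)) + 112 = ((3 + 3*5)² - 130*(-13)) + 112 = ((3 + 15)² + 1690) + 112 = (18² + 1690) + 112 = (324 + 1690) + 112 = 2014 + 112 = 2126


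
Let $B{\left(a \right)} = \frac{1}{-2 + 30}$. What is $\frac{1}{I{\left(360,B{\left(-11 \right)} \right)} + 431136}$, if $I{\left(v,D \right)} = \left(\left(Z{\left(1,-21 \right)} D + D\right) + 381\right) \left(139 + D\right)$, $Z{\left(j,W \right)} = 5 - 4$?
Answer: $\frac{392}{189774467} \approx 2.0656 \cdot 10^{-6}$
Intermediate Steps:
$Z{\left(j,W \right)} = 1$ ($Z{\left(j,W \right)} = 5 - 4 = 1$)
$B{\left(a \right)} = \frac{1}{28}$
$I{\left(v,D \right)} = \left(139 + D\right) \left(381 + 2 D\right)$ ($I{\left(v,D \right)} = \left(\left(1 D + D\right) + 381\right) \left(139 + D\right) = \left(\left(D + D\right) + 381\right) \left(139 + D\right) = \left(2 D + 381\right) \left(139 + D\right) = \left(381 + 2 D\right) \left(139 + D\right) = \left(139 + D\right) \left(381 + 2 D\right)$)
$\frac{1}{I{\left(360,B{\left(-11 \right)} \right)} + 431136} = \frac{1}{\left(52959 + \frac{2}{784} + 659 \cdot \frac{1}{28}\right) + 431136} = \frac{1}{\left(52959 + 2 \cdot \frac{1}{784} + \frac{659}{28}\right) + 431136} = \frac{1}{\left(52959 + \frac{1}{392} + \frac{659}{28}\right) + 431136} = \frac{1}{\frac{20769155}{392} + 431136} = \frac{1}{\frac{189774467}{392}} = \frac{392}{189774467}$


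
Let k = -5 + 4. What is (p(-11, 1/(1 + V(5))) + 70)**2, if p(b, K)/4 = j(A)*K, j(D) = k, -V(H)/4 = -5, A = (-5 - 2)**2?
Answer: 2149156/441 ≈ 4873.4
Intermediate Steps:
A = 49 (A = (-7)**2 = 49)
V(H) = 20 (V(H) = -4*(-5) = 20)
k = -1
j(D) = -1
p(b, K) = -4*K (p(b, K) = 4*(-K) = -4*K)
(p(-11, 1/(1 + V(5))) + 70)**2 = (-4/(1 + 20) + 70)**2 = (-4/21 + 70)**2 = (1466/21)**2 = 2149156/441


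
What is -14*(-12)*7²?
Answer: 8232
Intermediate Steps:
-14*(-12)*7² = 168*49 = 8232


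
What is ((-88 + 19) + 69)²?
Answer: 0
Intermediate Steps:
((-88 + 19) + 69)² = (-69 + 69)² = 0² = 0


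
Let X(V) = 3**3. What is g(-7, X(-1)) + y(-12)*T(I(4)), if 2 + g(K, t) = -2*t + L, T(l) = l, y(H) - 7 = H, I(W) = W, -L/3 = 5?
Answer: -91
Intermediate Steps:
L = -15 (L = -3*5 = -15)
y(H) = 7 + H
X(V) = 27
g(K, t) = -17 - 2*t (g(K, t) = -2 + (-2*t - 15) = -2 + (-15 - 2*t) = -17 - 2*t)
g(-7, X(-1)) + y(-12)*T(I(4)) = (-17 - 2*27) + (7 - 12)*4 = (-17 - 54) - 5*4 = -71 - 20 = -91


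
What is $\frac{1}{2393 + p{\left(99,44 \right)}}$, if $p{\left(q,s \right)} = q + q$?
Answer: $\frac{1}{2591} \approx 0.00038595$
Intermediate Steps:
$p{\left(q,s \right)} = 2 q$
$\frac{1}{2393 + p{\left(99,44 \right)}} = \frac{1}{2393 + 2 \cdot 99} = \frac{1}{2393 + 198} = \frac{1}{2591}$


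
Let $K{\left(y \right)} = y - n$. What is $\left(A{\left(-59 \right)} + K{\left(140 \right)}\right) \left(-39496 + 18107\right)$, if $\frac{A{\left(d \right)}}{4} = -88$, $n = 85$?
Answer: $6352533$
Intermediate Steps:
$A{\left(d \right)} = -352$ ($A{\left(d \right)} = 4 \left(-88\right) = -352$)
$K{\left(y \right)} = -85 + y$ ($K{\left(y \right)} = y - 85 = -85 + y$)
$\left(A{\left(-59 \right)} + K{\left(140 \right)}\right) \left(-39496 + 18107\right) = \left(-352 + \left(-85 + 140\right)\right) \left(-39496 + 18107\right) = \left(-352 + 55\right) \left(-21389\right) = \left(-297\right) \left(-21389\right) = 6352533$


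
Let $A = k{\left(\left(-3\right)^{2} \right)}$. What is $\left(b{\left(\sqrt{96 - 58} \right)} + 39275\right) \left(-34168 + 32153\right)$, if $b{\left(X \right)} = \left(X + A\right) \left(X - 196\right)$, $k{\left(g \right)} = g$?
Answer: $-75661235 + 376805 \sqrt{38} \approx -7.3338 \cdot 10^{7}$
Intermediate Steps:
$A = 9$ ($A = \left(-3\right)^{2} = 9$)
$b{\left(X \right)} = \left(-196 + X\right) \left(9 + X\right)$ ($b{\left(X \right)} = \left(X + 9\right) \left(X - 196\right) = \left(9 + X\right) \left(-196 + X\right) = \left(-196 + X\right) \left(9 + X\right)$)
$\left(b{\left(\sqrt{96 - 58} \right)} + 39275\right) \left(-34168 + 32153\right) = \left(\left(-1764 + \left(\sqrt{96 - 58}\right)^{2} - 187 \sqrt{96 - 58}\right) + 39275\right) \left(-34168 + 32153\right) = \left(\left(-1764 + \left(\sqrt{38}\right)^{2} - 187 \sqrt{38}\right) + 39275\right) \left(-2015\right) = \left(\left(-1764 + 38 - 187 \sqrt{38}\right) + 39275\right) \left(-2015\right) = \left(\left(-1726 - 187 \sqrt{38}\right) + 39275\right) \left(-2015\right) = \left(37549 - 187 \sqrt{38}\right) \left(-2015\right) = -75661235 + 376805 \sqrt{38}$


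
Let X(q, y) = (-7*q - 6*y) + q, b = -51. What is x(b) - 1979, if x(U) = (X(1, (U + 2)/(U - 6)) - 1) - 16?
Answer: -38136/19 ≈ -2007.2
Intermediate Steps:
X(q, y) = -6*q - 6*y
x(U) = -23 - 6*(2 + U)/(-6 + U) (x(U) = ((-6*1 - 6*(U + 2)/(U - 6)) - 1) - 16 = ((-6 - 6*(2 + U)/(-6 + U)) - 1) - 16 = (-7 - 6*(2 + U)/(-6 + U)) - 16 = -23 - 6*(2 + U)/(-6 + U))
x(b) - 1979 = (126 - 29*(-51))/(-6 - 51) - 1979 = (126 + 1479)/(-57) - 1979 = -1/57*1605 - 1979 = -535/19 - 1979 = -38136/19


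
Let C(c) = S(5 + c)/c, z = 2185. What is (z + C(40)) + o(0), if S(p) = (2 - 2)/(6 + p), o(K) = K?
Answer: 2185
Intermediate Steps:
S(p) = 0 (S(p) = 0/(6 + p) = 0)
C(c) = 0 (C(c) = 0/c = 0)
(z + C(40)) + o(0) = (2185 + 0) + 0 = 2185 + 0 = 2185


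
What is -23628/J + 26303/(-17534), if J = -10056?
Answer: 3120633/3673373 ≈ 0.84953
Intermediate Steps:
-23628/J + 26303/(-17534) = -23628/(-10056) + 26303/(-17534) = -23628*(-1/10056) + 26303*(-1/17534) = 1969/838 - 26303/17534 = 3120633/3673373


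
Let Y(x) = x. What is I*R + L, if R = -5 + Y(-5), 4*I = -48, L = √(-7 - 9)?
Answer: 120 + 4*I ≈ 120.0 + 4.0*I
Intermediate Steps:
L = 4*I (L = √(-16) = 4*I ≈ 4.0*I)
I = -12 (I = (¼)*(-48) = -12)
R = -10 (R = -5 - 5 = -10)
I*R + L = -12*(-10) + 4*I = 120 + 4*I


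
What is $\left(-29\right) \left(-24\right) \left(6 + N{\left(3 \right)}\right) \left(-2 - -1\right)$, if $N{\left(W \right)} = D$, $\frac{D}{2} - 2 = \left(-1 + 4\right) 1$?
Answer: $-11136$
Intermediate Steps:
$D = 10$ ($D = 4 + 2 \left(-1 + 4\right) 1 = 4 + 2 \cdot 3 \cdot 1 = 4 + 2 \cdot 3 = 4 + 6 = 10$)
$N{\left(W \right)} = 10$
$\left(-29\right) \left(-24\right) \left(6 + N{\left(3 \right)}\right) \left(-2 - -1\right) = \left(-29\right) \left(-24\right) \left(6 + 10\right) \left(-2 - -1\right) = 696 \cdot 16 \left(-2 + 1\right) = 696 \cdot 16 \left(-1\right) = 696 \left(-16\right) = -11136$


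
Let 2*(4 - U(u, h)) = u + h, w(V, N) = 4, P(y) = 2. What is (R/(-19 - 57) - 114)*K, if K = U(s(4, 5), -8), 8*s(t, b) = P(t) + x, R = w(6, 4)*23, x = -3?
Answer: -282381/304 ≈ -928.88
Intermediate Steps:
R = 92 (R = 4*23 = 92)
s(t, b) = -⅛ (s(t, b) = (2 - 3)/8 = (⅛)*(-1) = -⅛)
U(u, h) = 4 - h/2 - u/2 (U(u, h) = 4 - (u + h)/2 = 4 - (h + u)/2 = 4 + (-h/2 - u/2) = 4 - h/2 - u/2)
K = 129/16 (K = 4 - ½*(-8) - ½*(-⅛) = 4 + 4 + 1/16 = 129/16 ≈ 8.0625)
(R/(-19 - 57) - 114)*K = (92/(-19 - 57) - 114)*(129/16) = (92/(-76) - 114)*(129/16) = (92*(-1/76) - 114)*(129/16) = (-23/19 - 114)*(129/16) = -2189/19*129/16 = -282381/304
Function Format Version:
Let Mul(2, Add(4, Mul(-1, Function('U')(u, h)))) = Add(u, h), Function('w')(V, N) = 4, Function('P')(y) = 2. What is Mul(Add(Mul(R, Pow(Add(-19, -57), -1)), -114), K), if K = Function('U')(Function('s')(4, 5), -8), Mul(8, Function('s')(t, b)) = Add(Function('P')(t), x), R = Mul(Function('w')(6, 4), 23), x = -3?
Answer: Rational(-282381, 304) ≈ -928.88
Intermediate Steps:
R = 92 (R = Mul(4, 23) = 92)
Function('s')(t, b) = Rational(-1, 8) (Function('s')(t, b) = Mul(Rational(1, 8), Add(2, -3)) = Mul(Rational(1, 8), -1) = Rational(-1, 8))
Function('U')(u, h) = Add(4, Mul(Rational(-1, 2), h), Mul(Rational(-1, 2), u)) (Function('U')(u, h) = Add(4, Mul(Rational(-1, 2), Add(u, h))) = Add(4, Mul(Rational(-1, 2), Add(h, u))) = Add(4, Add(Mul(Rational(-1, 2), h), Mul(Rational(-1, 2), u))) = Add(4, Mul(Rational(-1, 2), h), Mul(Rational(-1, 2), u)))
K = Rational(129, 16) (K = Add(4, Mul(Rational(-1, 2), -8), Mul(Rational(-1, 2), Rational(-1, 8))) = Add(4, 4, Rational(1, 16)) = Rational(129, 16) ≈ 8.0625)
Mul(Add(Mul(R, Pow(Add(-19, -57), -1)), -114), K) = Mul(Add(Mul(92, Pow(Add(-19, -57), -1)), -114), Rational(129, 16)) = Mul(Add(Mul(92, Pow(-76, -1)), -114), Rational(129, 16)) = Mul(Add(Mul(92, Rational(-1, 76)), -114), Rational(129, 16)) = Mul(Add(Rational(-23, 19), -114), Rational(129, 16)) = Mul(Rational(-2189, 19), Rational(129, 16)) = Rational(-282381, 304)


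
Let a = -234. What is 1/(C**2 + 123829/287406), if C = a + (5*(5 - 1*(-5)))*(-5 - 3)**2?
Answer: 287406/2528355541165 ≈ 1.1367e-7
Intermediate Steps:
C = 2966 (C = -234 + (5*(5 - 1*(-5)))*(-5 - 3)**2 = -234 + (5*(5 + 5))*(-8)**2 = -234 + (5*10)*64 = -234 + 50*64 = -234 + 3200 = 2966)
1/(C**2 + 123829/287406) = 1/(2966**2 + 123829/287406) = 1/(8797156 + 123829*(1/287406)) = 1/(8797156 + 123829/287406) = 1/(2528355541165/287406) = 287406/2528355541165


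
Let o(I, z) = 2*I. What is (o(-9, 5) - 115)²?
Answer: 17689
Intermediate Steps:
(o(-9, 5) - 115)² = (2*(-9) - 115)² = (-18 - 115)² = (-133)² = 17689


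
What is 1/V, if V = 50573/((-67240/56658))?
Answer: -33620/1432682517 ≈ -2.3466e-5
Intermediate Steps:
V = -1432682517/33620 (V = 50573/((-67240*1/56658)) = 50573/(-33620/28329) = 50573*(-28329/33620) = -1432682517/33620 ≈ -42614.)
1/V = 1/(-1432682517/33620) = -33620/1432682517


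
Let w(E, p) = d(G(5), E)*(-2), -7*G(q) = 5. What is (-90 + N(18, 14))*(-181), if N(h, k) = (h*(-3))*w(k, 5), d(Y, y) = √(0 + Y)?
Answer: 16290 - 19548*I*√35/7 ≈ 16290.0 - 16521.0*I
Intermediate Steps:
G(q) = -5/7 (G(q) = -⅐*5 = -5/7)
d(Y, y) = √Y
w(E, p) = -2*I*√35/7 (w(E, p) = √(-5/7)*(-2) = (I*√35/7)*(-2) = -2*I*√35/7)
N(h, k) = 6*I*h*√35/7 (N(h, k) = (h*(-3))*(-2*I*√35/7) = (-3*h)*(-2*I*√35/7) = 6*I*h*√35/7)
(-90 + N(18, 14))*(-181) = (-90 + (6/7)*I*18*√35)*(-181) = (-90 + 108*I*√35/7)*(-181) = 16290 - 19548*I*√35/7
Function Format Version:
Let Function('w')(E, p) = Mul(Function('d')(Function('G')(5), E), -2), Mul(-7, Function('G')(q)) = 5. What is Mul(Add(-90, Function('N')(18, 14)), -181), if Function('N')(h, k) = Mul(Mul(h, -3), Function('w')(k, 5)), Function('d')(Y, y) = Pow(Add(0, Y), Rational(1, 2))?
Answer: Add(16290, Mul(Rational(-19548, 7), I, Pow(35, Rational(1, 2)))) ≈ Add(16290., Mul(-16521., I))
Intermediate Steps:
Function('G')(q) = Rational(-5, 7) (Function('G')(q) = Mul(Rational(-1, 7), 5) = Rational(-5, 7))
Function('d')(Y, y) = Pow(Y, Rational(1, 2))
Function('w')(E, p) = Mul(Rational(-2, 7), I, Pow(35, Rational(1, 2))) (Function('w')(E, p) = Mul(Pow(Rational(-5, 7), Rational(1, 2)), -2) = Mul(Mul(Rational(1, 7), I, Pow(35, Rational(1, 2))), -2) = Mul(Rational(-2, 7), I, Pow(35, Rational(1, 2))))
Function('N')(h, k) = Mul(Rational(6, 7), I, h, Pow(35, Rational(1, 2))) (Function('N')(h, k) = Mul(Mul(h, -3), Mul(Rational(-2, 7), I, Pow(35, Rational(1, 2)))) = Mul(Mul(-3, h), Mul(Rational(-2, 7), I, Pow(35, Rational(1, 2)))) = Mul(Rational(6, 7), I, h, Pow(35, Rational(1, 2))))
Mul(Add(-90, Function('N')(18, 14)), -181) = Mul(Add(-90, Mul(Rational(6, 7), I, 18, Pow(35, Rational(1, 2)))), -181) = Mul(Add(-90, Mul(Rational(108, 7), I, Pow(35, Rational(1, 2)))), -181) = Add(16290, Mul(Rational(-19548, 7), I, Pow(35, Rational(1, 2))))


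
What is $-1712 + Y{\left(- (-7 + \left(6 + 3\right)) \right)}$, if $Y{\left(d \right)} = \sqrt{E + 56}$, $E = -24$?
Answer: $-1712 + 4 \sqrt{2} \approx -1706.3$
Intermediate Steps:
$Y{\left(d \right)} = 4 \sqrt{2}$ ($Y{\left(d \right)} = \sqrt{-24 + 56} = \sqrt{32} = 4 \sqrt{2}$)
$-1712 + Y{\left(- (-7 + \left(6 + 3\right)) \right)} = -1712 + 4 \sqrt{2}$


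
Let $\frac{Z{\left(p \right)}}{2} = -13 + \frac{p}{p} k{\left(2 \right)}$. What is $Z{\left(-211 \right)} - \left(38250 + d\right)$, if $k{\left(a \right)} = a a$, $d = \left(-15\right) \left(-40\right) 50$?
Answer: $-68268$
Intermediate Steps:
$d = 30000$ ($d = 600 \cdot 50 = 30000$)
$k{\left(a \right)} = a^{2}$
$Z{\left(p \right)} = -18$ ($Z{\left(p \right)} = 2 \left(-13 + \frac{p}{p} 2^{2}\right) = 2 \left(-13 + 1 \cdot 4\right) = 2 \left(-13 + 4\right) = 2 \left(-9\right) = -18$)
$Z{\left(-211 \right)} - \left(38250 + d\right) = -18 - 68250 = -68268$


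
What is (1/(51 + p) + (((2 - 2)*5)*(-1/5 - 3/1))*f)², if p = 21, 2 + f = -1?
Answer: 1/5184 ≈ 0.00019290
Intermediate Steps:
f = -3 (f = -2 - 1 = -3)
(1/(51 + p) + (((2 - 2)*5)*(-1/5 - 3/1))*f)² = (1/(51 + 21) + (((2 - 2)*5)*(-1/5 - 3/1))*(-3))² = (1/72 + ((0*5)*(-1*⅕ - 3*1))*(-3))² = (1/72 + (0*(-⅕ - 3))*(-3))² = (1/72 + (0*(-16/5))*(-3))² = (1/72 + 0*(-3))² = (1/72 + 0)² = (1/72)² = 1/5184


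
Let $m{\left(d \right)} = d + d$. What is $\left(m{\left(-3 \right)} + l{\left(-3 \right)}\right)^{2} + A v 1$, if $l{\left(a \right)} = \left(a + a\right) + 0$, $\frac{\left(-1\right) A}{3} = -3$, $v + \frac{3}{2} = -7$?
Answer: $\frac{135}{2} \approx 67.5$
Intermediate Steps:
$v = - \frac{17}{2}$ ($v = - \frac{3}{2} - 7 = - \frac{17}{2} \approx -8.5$)
$A = 9$ ($A = \left(-3\right) \left(-3\right) = 9$)
$m{\left(d \right)} = 2 d$
$l{\left(a \right)} = 2 a$ ($l{\left(a \right)} = 2 a + 0 = 2 a$)
$\left(m{\left(-3 \right)} + l{\left(-3 \right)}\right)^{2} + A v 1 = \left(2 \left(-3\right) + 2 \left(-3\right)\right)^{2} + 9 \left(- \frac{17}{2}\right) 1 = \left(-6 - 6\right)^{2} - \frac{153}{2} = \left(-12\right)^{2} - \frac{153}{2} = 144 - \frac{153}{2} = \frac{135}{2}$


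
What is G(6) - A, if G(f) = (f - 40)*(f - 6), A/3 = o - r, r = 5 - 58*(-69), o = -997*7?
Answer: 32958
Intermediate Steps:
o = -6979
r = 4007 (r = 5 + 4002 = 4007)
A = -32958 (A = 3*(-6979 - 1*4007) = 3*(-6979 - 4007) = 3*(-10986) = -32958)
G(f) = (-40 + f)*(-6 + f)
G(6) - A = (240 + 6² - 46*6) - 1*(-32958) = (240 + 36 - 276) + 32958 = 0 + 32958 = 32958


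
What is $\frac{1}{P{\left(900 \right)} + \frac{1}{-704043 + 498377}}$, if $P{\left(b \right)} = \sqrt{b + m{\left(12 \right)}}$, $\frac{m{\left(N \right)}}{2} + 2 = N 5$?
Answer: $\frac{205666}{42975279612895} + \frac{84597007112 \sqrt{254}}{42975279612895} \approx 0.031373$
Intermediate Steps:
$m{\left(N \right)} = -4 + 10 N$ ($m{\left(N \right)} = -4 + 2 N 5 = -4 + 2 \cdot 5 N = -4 + 10 N$)
$P{\left(b \right)} = \sqrt{116 + b}$ ($P{\left(b \right)} = \sqrt{b + \left(-4 + 10 \cdot 12\right)} = \sqrt{b + \left(-4 + 120\right)} = \sqrt{b + 116} = \sqrt{116 + b}$)
$\frac{1}{P{\left(900 \right)} + \frac{1}{-704043 + 498377}} = \frac{1}{\sqrt{116 + 900} + \frac{1}{-704043 + 498377}} = \frac{1}{\sqrt{1016} + \frac{1}{-205666}} = \frac{1}{2 \sqrt{254} - \frac{1}{205666}} = \frac{1}{- \frac{1}{205666} + 2 \sqrt{254}}$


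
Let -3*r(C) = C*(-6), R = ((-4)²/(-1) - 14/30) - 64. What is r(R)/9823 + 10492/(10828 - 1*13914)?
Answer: -776696672/227353335 ≈ -3.4163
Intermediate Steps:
R = -1207/15 (R = (16*(-1) - 14*1/30) - 64 = (-16 - 7/15) - 64 = -247/15 - 64 = -1207/15 ≈ -80.467)
r(C) = 2*C (r(C) = -C*(-6)/3 = -(-2)*C = 2*C)
r(R)/9823 + 10492/(10828 - 1*13914) = (2*(-1207/15))/9823 + 10492/(10828 - 1*13914) = -2414/15*1/9823 + 10492/(10828 - 13914) = -2414/147345 + 10492/(-3086) = -2414/147345 + 10492*(-1/3086) = -2414/147345 - 5246/1543 = -776696672/227353335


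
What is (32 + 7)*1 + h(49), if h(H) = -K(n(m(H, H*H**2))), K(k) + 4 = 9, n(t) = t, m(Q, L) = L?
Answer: 34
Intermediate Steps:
K(k) = 5 (K(k) = -4 + 9 = 5)
h(H) = -5 (h(H) = -1*5 = -5)
(32 + 7)*1 + h(49) = (32 + 7)*1 - 5 = 39*1 - 5 = 39 - 5 = 34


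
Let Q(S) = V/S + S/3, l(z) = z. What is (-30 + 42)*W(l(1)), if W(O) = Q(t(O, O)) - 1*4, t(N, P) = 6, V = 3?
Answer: -18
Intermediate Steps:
Q(S) = 3/S + S/3
W(O) = -3/2 (W(O) = (3/6 + (1/3)*6) - 1*4 = (3*(1/6) + 2) - 4 = (1/2 + 2) - 4 = 5/2 - 4 = -3/2)
(-30 + 42)*W(l(1)) = (-30 + 42)*(-3/2) = 12*(-3/2) = -18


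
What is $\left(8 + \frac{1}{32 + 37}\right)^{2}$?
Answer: $\frac{305809}{4761} \approx 64.232$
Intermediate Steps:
$\left(8 + \frac{1}{32 + 37}\right)^{2} = \left(8 + \frac{1}{69}\right)^{2} = \left(\frac{553}{69}\right)^{2} = \frac{305809}{4761}$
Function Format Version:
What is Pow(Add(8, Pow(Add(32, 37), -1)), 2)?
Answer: Rational(305809, 4761) ≈ 64.232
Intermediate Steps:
Pow(Add(8, Pow(Add(32, 37), -1)), 2) = Pow(Add(8, Pow(69, -1)), 2) = Pow(Add(8, Rational(1, 69)), 2) = Pow(Rational(553, 69), 2) = Rational(305809, 4761)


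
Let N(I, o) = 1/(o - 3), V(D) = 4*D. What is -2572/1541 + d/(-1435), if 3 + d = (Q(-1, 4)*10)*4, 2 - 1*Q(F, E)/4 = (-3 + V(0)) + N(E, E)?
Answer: -667491/315905 ≈ -2.1129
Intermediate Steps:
N(I, o) = 1/(-3 + o)
Q(F, E) = 20 - 4/(-3 + E) (Q(F, E) = 8 - 4*((-3 + 4*0) + 1/(-3 + E)) = 8 - 4*((-3 + 0) + 1/(-3 + E)) = 8 - 4*(-3 + 1/(-3 + E)) = 8 + (12 - 4/(-3 + E)) = 20 - 4/(-3 + E))
d = 637 (d = -3 + ((4*(-16 + 5*4)/(-3 + 4))*10)*4 = -3 + ((4*(-16 + 20)/1)*10)*4 = -3 + ((4*1*4)*10)*4 = -3 + (16*10)*4 = -3 + 160*4 = -3 + 640 = 637)
-2572/1541 + d/(-1435) = -2572/1541 + 637/(-1435) = -2572*1/1541 + 637*(-1/1435) = -2572/1541 - 91/205 = -667491/315905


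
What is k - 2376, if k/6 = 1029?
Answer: 3798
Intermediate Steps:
k = 6174 (k = 6*1029 = 6174)
k - 2376 = 6174 - 2376 = 3798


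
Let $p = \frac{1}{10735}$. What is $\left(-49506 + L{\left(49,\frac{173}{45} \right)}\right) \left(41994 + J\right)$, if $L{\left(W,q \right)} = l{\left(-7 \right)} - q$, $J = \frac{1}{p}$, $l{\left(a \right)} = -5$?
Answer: $- \frac{117489070472}{45} \approx -2.6109 \cdot 10^{9}$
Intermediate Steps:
$p = \frac{1}{10735} \approx 9.3153 \cdot 10^{-5}$
$J = 10735$ ($J = \frac{1}{\frac{1}{10735}} = 10735$)
$L{\left(W,q \right)} = -5 - q$
$\left(-49506 + L{\left(49,\frac{173}{45} \right)}\right) \left(41994 + J\right) = \left(-49506 - \left(5 + \frac{173}{45}\right)\right) \left(41994 + 10735\right) = \left(-49506 - \left(5 + 173 \cdot \frac{1}{45}\right)\right) 52729 = \left(-49506 - \frac{398}{45}\right) 52729 = \left(- \frac{2228168}{45}\right) 52729 = - \frac{117489070472}{45}$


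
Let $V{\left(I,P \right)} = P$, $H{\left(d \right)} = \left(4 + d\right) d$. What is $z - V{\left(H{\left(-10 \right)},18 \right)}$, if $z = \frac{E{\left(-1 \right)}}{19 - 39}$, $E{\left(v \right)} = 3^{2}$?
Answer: $- \frac{369}{20} \approx -18.45$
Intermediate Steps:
$H{\left(d \right)} = d \left(4 + d\right)$
$E{\left(v \right)} = 9$
$z = - \frac{9}{20}$ ($z = \frac{9}{19 - 39} = \frac{9}{-20} = 9 \left(- \frac{1}{20}\right) = - \frac{9}{20} \approx -0.45$)
$z - V{\left(H{\left(-10 \right)},18 \right)} = - \frac{9}{20} - 18 = - \frac{369}{20}$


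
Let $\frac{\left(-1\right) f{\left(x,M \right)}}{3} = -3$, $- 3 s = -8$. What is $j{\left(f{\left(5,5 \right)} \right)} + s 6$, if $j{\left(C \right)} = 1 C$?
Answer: $25$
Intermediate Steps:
$s = \frac{8}{3}$ ($s = \left(- \frac{1}{3}\right) \left(-8\right) = \frac{8}{3} \approx 2.6667$)
$f{\left(x,M \right)} = 9$ ($f{\left(x,M \right)} = \left(-3\right) \left(-3\right) = 9$)
$j{\left(C \right)} = C$
$j{\left(f{\left(5,5 \right)} \right)} + s 6 = 9 + \frac{8}{3} \cdot 6 = 9 + 16 = 25$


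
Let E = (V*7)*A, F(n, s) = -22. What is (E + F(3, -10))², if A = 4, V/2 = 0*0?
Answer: 484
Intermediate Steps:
V = 0 (V = 2*(0*0) = 2*0 = 0)
E = 0 (E = (0*7)*4 = 0*4 = 0)
(E + F(3, -10))² = (0 - 22)² = (-22)² = 484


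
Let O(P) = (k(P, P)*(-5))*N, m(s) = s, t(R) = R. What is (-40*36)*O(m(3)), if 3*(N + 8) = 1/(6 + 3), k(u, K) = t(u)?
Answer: -172000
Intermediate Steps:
k(u, K) = u
N = -215/27 (N = -8 + 1/(3*(6 + 3)) = -8 + (⅓)/9 = -8 + (⅓)*(⅑) = -8 + 1/27 = -215/27 ≈ -7.9630)
O(P) = 1075*P/27 (O(P) = (P*(-5))*(-215/27) = -5*P*(-215/27) = 1075*P/27)
(-40*36)*O(m(3)) = (-40*36)*((1075/27)*3) = -1440*1075/9 = -172000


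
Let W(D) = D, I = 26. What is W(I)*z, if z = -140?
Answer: -3640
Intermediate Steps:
W(I)*z = 26*(-140) = -3640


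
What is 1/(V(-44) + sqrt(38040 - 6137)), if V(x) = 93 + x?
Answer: -49/29502 + sqrt(31903)/29502 ≈ 0.0043934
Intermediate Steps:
1/(V(-44) + sqrt(38040 - 6137)) = 1/((93 - 44) + sqrt(38040 - 6137)) = 1/(49 + sqrt(31903))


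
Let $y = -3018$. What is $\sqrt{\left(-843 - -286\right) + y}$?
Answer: $5 i \sqrt{143} \approx 59.791 i$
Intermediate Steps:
$\sqrt{\left(-843 - -286\right) + y} = \sqrt{\left(-843 - -286\right) - 3018} = \sqrt{\left(-843 + 286\right) - 3018} = \sqrt{-557 - 3018} = \sqrt{-3575} = 5 i \sqrt{143}$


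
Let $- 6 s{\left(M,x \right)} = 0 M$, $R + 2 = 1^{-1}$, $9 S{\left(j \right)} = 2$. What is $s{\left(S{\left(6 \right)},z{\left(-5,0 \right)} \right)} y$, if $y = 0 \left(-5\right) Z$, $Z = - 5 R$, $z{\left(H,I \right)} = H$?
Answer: $0$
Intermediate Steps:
$S{\left(j \right)} = \frac{2}{9}$ ($S{\left(j \right)} = \frac{1}{9} \cdot 2 = \frac{2}{9}$)
$R = -1$ ($R = -2 + 1^{-1} = -2 + 1 = -1$)
$s{\left(M,x \right)} = 0$ ($s{\left(M,x \right)} = - \frac{0 M}{6} = \left(- \frac{1}{6}\right) 0 = 0$)
$Z = 5$ ($Z = \left(-5\right) \left(-1\right) = 5$)
$y = 0$ ($y = 0 \left(-5\right) 5 = 0 \cdot 5 = 0$)
$s{\left(S{\left(6 \right)},z{\left(-5,0 \right)} \right)} y = 0 \cdot 0 = 0$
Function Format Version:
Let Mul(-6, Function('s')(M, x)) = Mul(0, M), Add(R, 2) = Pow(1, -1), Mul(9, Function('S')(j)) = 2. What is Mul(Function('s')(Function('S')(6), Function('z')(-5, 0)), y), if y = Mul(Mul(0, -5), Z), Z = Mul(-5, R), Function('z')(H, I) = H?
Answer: 0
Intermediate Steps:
Function('S')(j) = Rational(2, 9) (Function('S')(j) = Mul(Rational(1, 9), 2) = Rational(2, 9))
R = -1 (R = Add(-2, Pow(1, -1)) = Add(-2, 1) = -1)
Function('s')(M, x) = 0 (Function('s')(M, x) = Mul(Rational(-1, 6), Mul(0, M)) = Mul(Rational(-1, 6), 0) = 0)
Z = 5 (Z = Mul(-5, -1) = 5)
y = 0 (y = Mul(Mul(0, -5), 5) = Mul(0, 5) = 0)
Mul(Function('s')(Function('S')(6), Function('z')(-5, 0)), y) = Mul(0, 0) = 0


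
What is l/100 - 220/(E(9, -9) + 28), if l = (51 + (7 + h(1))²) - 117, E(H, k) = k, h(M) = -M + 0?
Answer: -2257/190 ≈ -11.879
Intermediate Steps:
h(M) = -M
l = -30 (l = (51 + (7 - 1*1)²) - 117 = (51 + (7 - 1)²) - 117 = (51 + 6²) - 117 = (51 + 36) - 117 = 87 - 117 = -30)
l/100 - 220/(E(9, -9) + 28) = -30/100 - 220/(-9 + 28) = -30*1/100 - 220/19 = -3/10 - 220*1/19 = -3/10 - 220/19 = -2257/190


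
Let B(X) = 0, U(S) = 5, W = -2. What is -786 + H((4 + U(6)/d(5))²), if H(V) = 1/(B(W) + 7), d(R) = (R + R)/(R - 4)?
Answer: -5501/7 ≈ -785.86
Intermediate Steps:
d(R) = 2*R/(-4 + R) (d(R) = (2*R)/(-4 + R) = 2*R/(-4 + R))
H(V) = ⅐ (H(V) = 1/(0 + 7) = 1/7 = ⅐)
-786 + H((4 + U(6)/d(5))²) = -786 + ⅐ = -5501/7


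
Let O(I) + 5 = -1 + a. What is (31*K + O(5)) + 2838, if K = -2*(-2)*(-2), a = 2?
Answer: 2586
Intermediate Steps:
K = -8 (K = 4*(-2) = -8)
O(I) = -4 (O(I) = -5 + (-1 + 2) = -5 + 1 = -4)
(31*K + O(5)) + 2838 = (31*(-8) - 4) + 2838 = (-248 - 4) + 2838 = -252 + 2838 = 2586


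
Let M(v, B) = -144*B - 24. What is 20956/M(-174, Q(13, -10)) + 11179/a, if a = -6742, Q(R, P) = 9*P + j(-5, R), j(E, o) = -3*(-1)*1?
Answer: 93946/5268873 ≈ 0.017830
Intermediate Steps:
j(E, o) = 3 (j(E, o) = 3*1 = 3)
Q(R, P) = 3 + 9*P (Q(R, P) = 9*P + 3 = 3 + 9*P)
M(v, B) = -24 - 144*B
20956/M(-174, Q(13, -10)) + 11179/a = 20956/(-24 - 144*(3 + 9*(-10))) + 11179/(-6742) = 20956/(-24 - 144*(3 - 90)) + 11179*(-1/6742) = 20956/(-24 - 144*(-87)) - 11179/6742 = 20956/(-24 + 12528) - 11179/6742 = 20956/12504 - 11179/6742 = 20956*(1/12504) - 11179/6742 = 5239/3126 - 11179/6742 = 93946/5268873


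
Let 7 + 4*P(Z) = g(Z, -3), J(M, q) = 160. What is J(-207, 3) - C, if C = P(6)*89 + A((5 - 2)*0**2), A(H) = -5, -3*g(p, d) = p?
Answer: 1461/4 ≈ 365.25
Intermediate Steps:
g(p, d) = -p/3
P(Z) = -7/4 - Z/12 (P(Z) = -7/4 + (-Z/3)/4 = -7/4 - Z/12)
C = -821/4 (C = (-7/4 - 1/12*6)*89 - 5 = (-7/4 - 1/2)*89 - 5 = -9/4*89 - 5 = -801/4 - 5 = -821/4 ≈ -205.25)
J(-207, 3) - C = 160 - 1*(-821/4) = 160 + 821/4 = 1461/4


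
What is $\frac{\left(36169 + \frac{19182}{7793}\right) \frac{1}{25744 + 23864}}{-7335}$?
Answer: $- \frac{281884199}{2835675381240} \approx -9.9406 \cdot 10^{-5}$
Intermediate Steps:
$\frac{\left(36169 + \frac{19182}{7793}\right) \frac{1}{25744 + 23864}}{-7335} = \frac{36169 + 19182 \cdot \frac{1}{7793}}{49608} \left(- \frac{1}{7335}\right) = \left(36169 + \frac{19182}{7793}\right) \frac{1}{49608} \left(- \frac{1}{7335}\right) = \frac{281884199}{7793} \cdot \frac{1}{49608} \left(- \frac{1}{7335}\right) = \frac{281884199}{386595144} \left(- \frac{1}{7335}\right) = - \frac{281884199}{2835675381240}$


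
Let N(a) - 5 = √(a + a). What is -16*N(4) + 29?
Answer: -51 - 32*√2 ≈ -96.255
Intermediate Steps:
N(a) = 5 + √2*√a (N(a) = 5 + √(a + a) = 5 + √(2*a) = 5 + √2*√a)
-16*N(4) + 29 = -16*(5 + √2*√4) + 29 = -16*(5 + √2*2) + 29 = -16*(5 + 2*√2) + 29 = (-80 - 32*√2) + 29 = -51 - 32*√2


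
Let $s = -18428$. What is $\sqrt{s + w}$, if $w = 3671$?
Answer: $i \sqrt{14757} \approx 121.48 i$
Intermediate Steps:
$\sqrt{s + w} = \sqrt{-18428 + 3671} = \sqrt{-14757} = i \sqrt{14757}$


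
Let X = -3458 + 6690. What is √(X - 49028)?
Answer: 214*I ≈ 214.0*I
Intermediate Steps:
X = 3232
√(X - 49028) = √(3232 - 49028) = √(-45796) = 214*I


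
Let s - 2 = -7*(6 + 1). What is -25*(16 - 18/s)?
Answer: -19250/47 ≈ -409.57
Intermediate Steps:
s = -47 (s = 2 - 7*(6 + 1) = 2 - 7*7 = 2 - 49 = -47)
-25*(16 - 18/s) = -25*(16 - 18/(-47)) = -25*(16 - 18*(-1/47)) = -25*(16 + 18/47) = -25*770/47 = -19250/47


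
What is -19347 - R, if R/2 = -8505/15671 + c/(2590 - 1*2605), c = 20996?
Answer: -3889490773/235065 ≈ -16546.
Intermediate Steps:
R = -658311782/235065 (R = 2*(-8505/15671 + 20996/(2590 - 1*2605)) = 2*(-8505*1/15671 + 20996/(2590 - 2605)) = 2*(-8505/15671 + 20996/(-15)) = 2*(-8505/15671 + 20996*(-1/15)) = 2*(-8505/15671 - 20996/15) = 2*(-329155891/235065) = -658311782/235065 ≈ -2800.6)
-19347 - R = -19347 - 1*(-658311782/235065) = -19347 + 658311782/235065 = -3889490773/235065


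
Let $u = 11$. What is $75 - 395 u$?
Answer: $-4270$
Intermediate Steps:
$75 - 395 u = 75 - 4345 = -4270$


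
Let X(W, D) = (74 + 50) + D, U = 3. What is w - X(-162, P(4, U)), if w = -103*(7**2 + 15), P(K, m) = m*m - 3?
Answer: -6722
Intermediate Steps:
P(K, m) = -3 + m**2 (P(K, m) = m**2 - 3 = -3 + m**2)
X(W, D) = 124 + D
w = -6592 (w = -103*(49 + 15) = -103*64 = -6592)
w - X(-162, P(4, U)) = -6592 - (124 + (-3 + 3**2)) = -6592 - (124 + (-3 + 9)) = -6592 - (124 + 6) = -6592 - 1*130 = -6592 - 130 = -6722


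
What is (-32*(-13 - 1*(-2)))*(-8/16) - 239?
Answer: -415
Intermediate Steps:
(-32*(-13 - 1*(-2)))*(-8/16) - 239 = (-32*(-13 + 2))*(-8*1/16) - 239 = -32*(-11)*(-1/2) - 239 = 352*(-1/2) - 239 = -176 - 239 = -415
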